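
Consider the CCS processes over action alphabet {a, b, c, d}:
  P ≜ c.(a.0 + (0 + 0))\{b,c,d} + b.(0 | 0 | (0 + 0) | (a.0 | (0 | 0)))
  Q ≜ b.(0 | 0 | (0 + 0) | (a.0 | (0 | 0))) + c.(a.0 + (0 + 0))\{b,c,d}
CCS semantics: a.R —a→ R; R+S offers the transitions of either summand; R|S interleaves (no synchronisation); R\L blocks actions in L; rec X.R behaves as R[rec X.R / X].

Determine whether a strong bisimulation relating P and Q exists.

Reachable graph of P (5 states):
  u0 = c.(a.0 + (0 + 0))\{b,c,d} + b.(0 | 0 | (0 + 0) | (a.0 | (0 | 0))) → --b--▸ u1, --c--▸ u2
  u1 = 0 | 0 | (0 + 0) | (a.0 | (0 | 0)) → --a--▸ u3
  u2 = (a.0 + (0 + 0))\{b,c,d} → --a--▸ u4
  u3 = 0 | 0 | (0 + 0) | (0 | (0 | 0)) → (no moves)
  u4 = 0\{b,c,d} → (no moves)
Reachable graph of Q (5 states):
  v0 = b.(0 | 0 | (0 + 0) | (a.0 | (0 | 0))) + c.(a.0 + (0 + 0))\{b,c,d} → --b--▸ v1, --c--▸ v2
  v1 = 0 | 0 | (0 + 0) | (a.0 | (0 | 0)) → --a--▸ v3
  v2 = (a.0 + (0 + 0))\{b,c,d} → --a--▸ v4
  v3 = 0 | 0 | (0 + 0) | (0 | (0 | 0)) → (no moves)
  v4 = 0\{b,c,d} → (no moves)
Bisimilarity quotient blocks:
  B0 = {u0, v0}
  B1 = {u1, u2, v1, v2}
  B2 = {u3, u4, v3, v4}
u0 ∈ B0, v0 ∈ B0 → same block

YES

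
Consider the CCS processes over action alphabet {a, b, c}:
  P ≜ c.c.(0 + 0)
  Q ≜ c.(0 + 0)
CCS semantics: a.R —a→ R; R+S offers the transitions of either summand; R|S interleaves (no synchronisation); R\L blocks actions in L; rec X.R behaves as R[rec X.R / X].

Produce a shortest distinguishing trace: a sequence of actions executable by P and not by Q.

cc

LTS(P): 3 reachable states
  s0 = c.c.(0 + 0) has moves --c--▸ s1
  s1 = c.(0 + 0) has moves --c--▸ s2
  s2 = 0 + 0 has moves ·
LTS(Q): 2 reachable states
  t0 = c.(0 + 0) has moves --c--▸ t1
  t1 = 0 + 0 has moves ·
Trace ⟨cc⟩ through P, begin at {s0}:
  after c @ step 1: {s1}
  after c @ step 2: {s2}
  P completes σ.
Trace ⟨cc⟩ through Q, begin at {t0}:
  after c @ step 1: {t1}
  after c @ step 2: ∅  — Q cannot continue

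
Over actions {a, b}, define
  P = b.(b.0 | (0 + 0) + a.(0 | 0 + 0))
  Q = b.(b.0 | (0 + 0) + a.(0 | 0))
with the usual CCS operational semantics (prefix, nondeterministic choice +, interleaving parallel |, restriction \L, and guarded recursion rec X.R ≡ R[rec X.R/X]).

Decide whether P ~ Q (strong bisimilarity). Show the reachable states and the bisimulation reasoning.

P ~ Q

P's transition system — 4 states:
  p0 = b.(b.0 | (0 + 0) + a.(0 | 0 + 0)) | ··b··> p1
  p1 = b.0 | (0 + 0) + a.(0 | 0 + 0) | ··a··> p2, ··b··> p3
  p2 = 0 | 0 + 0 | deadlocked
  p3 = 0 | (0 + 0) | deadlocked
Q's transition system — 4 states:
  q0 = b.(b.0 | (0 + 0) + a.(0 | 0)) | ··b··> q1
  q1 = b.0 | (0 + 0) + a.(0 | 0) | ··a··> q2, ··b··> q3
  q2 = 0 | 0 | deadlocked
  q3 = 0 | (0 + 0) | deadlocked
Bisimilarity quotient blocks:
  B0 = {p0, q0}
  B1 = {p1, q1}
  B2 = {p2, p3, q2, q3}
p0 ∈ B0, q0 ∈ B0 → same block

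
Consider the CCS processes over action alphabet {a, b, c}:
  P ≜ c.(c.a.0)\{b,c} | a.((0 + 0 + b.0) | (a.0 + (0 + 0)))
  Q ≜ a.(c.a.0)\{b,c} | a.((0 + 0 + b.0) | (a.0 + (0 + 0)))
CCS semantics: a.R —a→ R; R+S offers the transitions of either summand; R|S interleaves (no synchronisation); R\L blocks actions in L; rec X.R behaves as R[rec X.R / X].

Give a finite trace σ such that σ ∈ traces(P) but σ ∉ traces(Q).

c

P's transition system — 10 states:
  u0 = c.(c.a.0)\{b,c} | a.((0 + 0 + b.0) | (a.0 + (0 + 0))) :: --a--▸ u1, --c--▸ u2
  u1 = c.(c.a.0)\{b,c} | ((0 + 0 + b.0) | (a.0 + (0 + 0))) :: --a--▸ u3, --b--▸ u4, --c--▸ u5
  u2 = (c.a.0)\{b,c} | a.((0 + 0 + b.0) | (a.0 + (0 + 0))) :: --a--▸ u5
  u3 = c.(c.a.0)\{b,c} | ((0 + 0 + b.0) | 0) :: --b--▸ u6, --c--▸ u7
  u4 = c.(c.a.0)\{b,c} | (0 | (a.0 + (0 + 0))) :: --a--▸ u6, --c--▸ u8
  u5 = (c.a.0)\{b,c} | ((0 + 0 + b.0) | (a.0 + (0 + 0))) :: --a--▸ u7, --b--▸ u8
  u6 = c.(c.a.0)\{b,c} | (0 | 0) :: --c--▸ u9
  u7 = (c.a.0)\{b,c} | ((0 + 0 + b.0) | 0) :: --b--▸ u9
  u8 = (c.a.0)\{b,c} | (0 | (a.0 + (0 + 0))) :: --a--▸ u9
  u9 = (c.a.0)\{b,c} | (0 | 0) :: ·
Q's transition system — 10 states:
  v0 = a.(c.a.0)\{b,c} | a.((0 + 0 + b.0) | (a.0 + (0 + 0))) :: --a--▸ v1, --a--▸ v2
  v1 = (c.a.0)\{b,c} | a.((0 + 0 + b.0) | (a.0 + (0 + 0))) :: --a--▸ v3
  v2 = a.(c.a.0)\{b,c} | ((0 + 0 + b.0) | (a.0 + (0 + 0))) :: --a--▸ v3, --a--▸ v4, --b--▸ v5
  v3 = (c.a.0)\{b,c} | ((0 + 0 + b.0) | (a.0 + (0 + 0))) :: --a--▸ v6, --b--▸ v7
  v4 = a.(c.a.0)\{b,c} | ((0 + 0 + b.0) | 0) :: --a--▸ v6, --b--▸ v8
  v5 = a.(c.a.0)\{b,c} | (0 | (a.0 + (0 + 0))) :: --a--▸ v7, --a--▸ v8
  v6 = (c.a.0)\{b,c} | ((0 + 0 + b.0) | 0) :: --b--▸ v9
  v7 = (c.a.0)\{b,c} | (0 | (a.0 + (0 + 0))) :: --a--▸ v9
  v8 = a.(c.a.0)\{b,c} | (0 | 0) :: --a--▸ v9
  v9 = (c.a.0)\{b,c} | (0 | 0) :: ·
Trace ⟨c⟩ through P, begin at {u0}:
  after c @ step 1: {u2}
  ✓ P
Trace ⟨c⟩ through Q, begin at {v0}:
  after c @ step 1: ∅ (Q stuck)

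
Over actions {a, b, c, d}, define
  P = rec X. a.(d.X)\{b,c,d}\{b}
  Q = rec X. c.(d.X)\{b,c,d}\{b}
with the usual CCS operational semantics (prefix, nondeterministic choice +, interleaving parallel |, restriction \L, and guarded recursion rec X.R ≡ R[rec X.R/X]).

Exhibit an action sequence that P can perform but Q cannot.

a

Reachable graph of P (2 states):
  u0 = rec X. a.(d.X)\{b,c,d}\{b} ⊢ -a-> u1
  u1 = (d.(rec X. a.(d.X)\{b,c,d}\{b}))\{b,c,d}\{b} ⊢ ∅
Reachable graph of Q (2 states):
  v0 = rec X. c.(d.X)\{b,c,d}\{b} ⊢ -c-> v1
  v1 = (d.(rec X. c.(d.X)\{b,c,d}\{b}))\{b,c,d}\{b} ⊢ ∅
Trace ⟨a⟩ through P, begin at {u0}:
  [1] a ⇒ {u1}
  — P admits the full trace.
Trace ⟨a⟩ through Q, begin at {v0}:
  [1] a ⇒ ∅ (Q stuck)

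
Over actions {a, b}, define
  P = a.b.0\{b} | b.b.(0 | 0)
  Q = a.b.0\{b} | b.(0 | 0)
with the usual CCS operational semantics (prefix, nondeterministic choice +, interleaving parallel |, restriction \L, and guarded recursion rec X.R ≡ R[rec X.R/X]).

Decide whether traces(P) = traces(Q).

NO — witness ⟨bb⟩

P's transition system — 9 states:
  p0 = a.b.0\{b} | b.b.(0 | 0) :: -a-> p1, -b-> p2
  p1 = b.0\{b} | b.b.(0 | 0) :: -b-> p3, -b-> p4
  p2 = a.b.0\{b} | b.(0 | 0) :: -a-> p4, -b-> p5
  p3 = 0\{b} | b.b.(0 | 0) :: -b-> p6
  p4 = b.0\{b} | b.(0 | 0) :: -b-> p6, -b-> p7
  p5 = a.b.0\{b} | (0 | 0) :: -a-> p7
  p6 = 0\{b} | b.(0 | 0) :: -b-> p8
  p7 = b.0\{b} | (0 | 0) :: -b-> p8
  p8 = 0\{b} | (0 | 0) :: (no moves)
Q's transition system — 6 states:
  q0 = a.b.0\{b} | b.(0 | 0) :: -a-> q1, -b-> q2
  q1 = b.0\{b} | b.(0 | 0) :: -b-> q3, -b-> q4
  q2 = a.b.0\{b} | (0 | 0) :: -a-> q4
  q3 = 0\{b} | b.(0 | 0) :: -b-> q5
  q4 = b.0\{b} | (0 | 0) :: -b-> q5
  q5 = 0\{b} | (0 | 0) :: (no moves)
Executing bb from P (initial set {p0}):
  step 1 (b): {p2}
  step 2 (b): {p5}
  — P admits the full trace.
Executing bb from Q (initial set {q0}):
  step 1 (b): {q2}
  step 2 (b): no successor for Q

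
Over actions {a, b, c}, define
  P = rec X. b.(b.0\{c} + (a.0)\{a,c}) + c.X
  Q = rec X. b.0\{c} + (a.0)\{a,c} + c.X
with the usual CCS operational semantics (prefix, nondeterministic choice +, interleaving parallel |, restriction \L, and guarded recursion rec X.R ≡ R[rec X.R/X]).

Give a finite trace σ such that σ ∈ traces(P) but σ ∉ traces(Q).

LTS(P): 3 reachable states
  p0 = rec X. b.(b.0\{c} + (a.0)\{a,c}) + c.X has moves =b=> p1, =c=> p0
  p1 = b.0\{c} + (a.0)\{a,c} has moves =b=> p2
  p2 = 0\{c} has moves ∅
LTS(Q): 2 reachable states
  q0 = rec X. b.0\{c} + (a.0)\{a,c} + c.X has moves =b=> q1, =c=> q0
  q1 = 0\{c} has moves ∅
Trace ⟨bb⟩ through P, begin at {p0}:
  after b @ step 1: {p1}
  after b @ step 2: {p2}
  — P admits the full trace.
Trace ⟨bb⟩ through Q, begin at {q0}:
  after b @ step 1: {q1}
  after b @ step 2: no successor for Q

bb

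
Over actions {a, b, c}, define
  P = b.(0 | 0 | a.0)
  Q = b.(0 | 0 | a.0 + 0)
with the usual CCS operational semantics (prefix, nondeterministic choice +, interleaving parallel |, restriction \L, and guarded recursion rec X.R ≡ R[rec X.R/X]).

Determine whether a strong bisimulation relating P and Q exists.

P's transition system — 3 states:
  u0 = b.(0 | 0 | a.0) | -b-> u1
  u1 = 0 | 0 | a.0 | -a-> u2
  u2 = 0 | 0 | 0 | ∅
Q's transition system — 3 states:
  v0 = b.(0 | 0 | a.0 + 0) | -b-> v1
  v1 = 0 | 0 | a.0 + 0 | -a-> v2
  v2 = 0 | 0 | 0 | ∅
Partition-refinement fixed point:
  B0 = {u0, v0}
  B1 = {u1, v1}
  B2 = {u2, v2}
u0 ∈ B0, v0 ∈ B0 → same block

bisimilar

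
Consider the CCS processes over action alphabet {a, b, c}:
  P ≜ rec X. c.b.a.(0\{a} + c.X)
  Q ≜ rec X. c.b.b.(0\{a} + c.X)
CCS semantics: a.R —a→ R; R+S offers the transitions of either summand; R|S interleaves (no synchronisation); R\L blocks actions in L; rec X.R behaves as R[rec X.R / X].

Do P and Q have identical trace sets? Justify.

NO — witness ⟨cba⟩

Reachable graph of P (4 states):
  p0 = rec X. c.b.a.(0\{a} + c.X) ⊢ ··c··> p1
  p1 = b.a.(0\{a} + c.(rec X. c.b.a.(0\{a} + c.X))) ⊢ ··b··> p2
  p2 = a.(0\{a} + c.(rec X. c.b.a.(0\{a} + c.X))) ⊢ ··a··> p3
  p3 = 0\{a} + c.(rec X. c.b.a.(0\{a} + c.X)) ⊢ ··c··> p0
Reachable graph of Q (4 states):
  q0 = rec X. c.b.b.(0\{a} + c.X) ⊢ ··c··> q1
  q1 = b.b.(0\{a} + c.(rec X. c.b.b.(0\{a} + c.X))) ⊢ ··b··> q2
  q2 = b.(0\{a} + c.(rec X. c.b.b.(0\{a} + c.X))) ⊢ ··b··> q3
  q3 = 0\{a} + c.(rec X. c.b.b.(0\{a} + c.X)) ⊢ ··c··> q0
Trace ⟨cba⟩ through P, begin at {p0}:
  step 1 (c): {p1}
  step 2 (b): {p2}
  step 3 (a): {p3}
  — P admits the full trace.
Trace ⟨cba⟩ through Q, begin at {q0}:
  step 1 (c): {q1}
  step 2 (b): {q2}
  step 3 (a): ∅  — Q cannot continue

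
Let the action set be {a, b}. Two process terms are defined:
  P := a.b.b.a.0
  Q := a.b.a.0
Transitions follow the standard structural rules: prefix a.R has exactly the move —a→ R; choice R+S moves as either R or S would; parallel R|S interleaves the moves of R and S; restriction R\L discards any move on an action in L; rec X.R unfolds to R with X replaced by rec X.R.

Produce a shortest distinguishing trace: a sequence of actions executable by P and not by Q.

abb

LTS(P): 5 reachable states
  m0 = a.b.b.a.0 ⊢ —a→ m1
  m1 = b.b.a.0 ⊢ —b→ m2
  m2 = b.a.0 ⊢ —b→ m3
  m3 = a.0 ⊢ —a→ m4
  m4 = 0 ⊢ deadlocked
LTS(Q): 4 reachable states
  n0 = a.b.a.0 ⊢ —a→ n1
  n1 = b.a.0 ⊢ —b→ n2
  n2 = a.0 ⊢ —a→ n3
  n3 = 0 ⊢ deadlocked
Trace ⟨abb⟩ through P, begin at {m0}:
  after a @ step 1: {m1}
  after b @ step 2: {m2}
  after b @ step 3: {m3}
  P completes σ.
Trace ⟨abb⟩ through Q, begin at {n0}:
  after a @ step 1: {n1}
  after b @ step 2: {n2}
  after b @ step 3: ∅ (Q stuck)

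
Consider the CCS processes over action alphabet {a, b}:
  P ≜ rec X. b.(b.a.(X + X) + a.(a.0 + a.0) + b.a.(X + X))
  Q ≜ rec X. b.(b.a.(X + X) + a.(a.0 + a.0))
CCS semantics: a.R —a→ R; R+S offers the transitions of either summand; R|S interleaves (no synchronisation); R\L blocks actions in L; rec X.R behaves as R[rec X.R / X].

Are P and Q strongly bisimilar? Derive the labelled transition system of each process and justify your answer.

P ~ Q

LTS(P): 6 reachable states
  s0 = rec X. b.(b.a.(X + X) + a.(a.0 + a.0) + b.a.(X + X)) :: —b→ s1
  s1 = b.a.((rec X. b.(b.a.(X + X) + a.(a.0 + a.0) + b.a.(X + X))) + (rec X. b.(b.a.(X + X) + a.(a.0 + a.0) + b.a.(X + X)))) + a.(a.0 + a.0) + b.a.((rec X. b.(b.a.(X + X) + a.(a.0 + a.0) + b.a.(X + X))) + (rec X. b.(b.a.(X + X) + a.(a.0 + a.0) + b.a.(X + X)))) :: —a→ s2, —b→ s3
  s2 = a.0 + a.0 :: —a→ s4
  s3 = a.((rec X. b.(b.a.(X + X) + a.(a.0 + a.0) + b.a.(X + X))) + (rec X. b.(b.a.(X + X) + a.(a.0 + a.0) + b.a.(X + X)))) :: —a→ s5
  s4 = 0 :: stopped
  s5 = (rec X. b.(b.a.(X + X) + a.(a.0 + a.0) + b.a.(X + X))) + (rec X. b.(b.a.(X + X) + a.(a.0 + a.0) + b.a.(X + X))) :: —b→ s1
LTS(Q): 6 reachable states
  t0 = rec X. b.(b.a.(X + X) + a.(a.0 + a.0)) :: —b→ t1
  t1 = b.a.((rec X. b.(b.a.(X + X) + a.(a.0 + a.0))) + (rec X. b.(b.a.(X + X) + a.(a.0 + a.0)))) + a.(a.0 + a.0) :: —a→ t2, —b→ t3
  t2 = a.0 + a.0 :: —a→ t4
  t3 = a.((rec X. b.(b.a.(X + X) + a.(a.0 + a.0))) + (rec X. b.(b.a.(X + X) + a.(a.0 + a.0)))) :: —a→ t5
  t4 = 0 :: stopped
  t5 = (rec X. b.(b.a.(X + X) + a.(a.0 + a.0))) + (rec X. b.(b.a.(X + X) + a.(a.0 + a.0))) :: —b→ t1
Partition-refinement fixed point:
  B0 = {s0, s5, t0, t5}
  B1 = {s1, t1}
  B2 = {s2, t2}
  B3 = {s4, t4}
  B4 = {s3, t3}
s0 ∈ B0, t0 ∈ B0 → same block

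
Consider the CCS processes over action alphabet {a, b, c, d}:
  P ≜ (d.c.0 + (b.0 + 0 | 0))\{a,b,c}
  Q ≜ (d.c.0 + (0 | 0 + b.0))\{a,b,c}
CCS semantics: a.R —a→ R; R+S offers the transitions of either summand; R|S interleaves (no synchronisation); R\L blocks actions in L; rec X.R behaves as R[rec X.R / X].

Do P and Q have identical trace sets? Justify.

P's transition system — 2 states:
  m0 = (d.c.0 + (b.0 + 0 | 0))\{a,b,c} | -d-> m1
  m1 = (c.0)\{a,b,c} | ∅
Q's transition system — 2 states:
  n0 = (d.c.0 + (0 | 0 + b.0))\{a,b,c} | -d-> n1
  n1 = (c.0)\{a,b,c} | ∅
Bisimilarity quotient blocks:
  B0 = {m0, n0}
  B1 = {m1, n1}
m0 ∈ B0, n0 ∈ B0 → same block
Bisimilar ⇒ trace-equivalent.

YES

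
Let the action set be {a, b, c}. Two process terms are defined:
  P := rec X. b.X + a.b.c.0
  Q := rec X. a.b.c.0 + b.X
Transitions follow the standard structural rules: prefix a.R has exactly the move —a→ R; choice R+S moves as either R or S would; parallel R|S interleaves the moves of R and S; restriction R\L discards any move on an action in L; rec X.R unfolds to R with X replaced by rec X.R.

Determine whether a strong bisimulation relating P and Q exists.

P's transition system — 4 states:
  p0 = rec X. b.X + a.b.c.0 ⊢ -a-> p1, -b-> p0
  p1 = b.c.0 ⊢ -b-> p2
  p2 = c.0 ⊢ -c-> p3
  p3 = 0 ⊢ stopped
Q's transition system — 4 states:
  q0 = rec X. a.b.c.0 + b.X ⊢ -a-> q1, -b-> q0
  q1 = b.c.0 ⊢ -b-> q2
  q2 = c.0 ⊢ -c-> q3
  q3 = 0 ⊢ stopped
Partition-refinement fixed point:
  B0 = {p0, q0}
  B1 = {p1, q1}
  B2 = {p2, q2}
  B3 = {p3, q3}
p0 ∈ B0, q0 ∈ B0 → same block

YES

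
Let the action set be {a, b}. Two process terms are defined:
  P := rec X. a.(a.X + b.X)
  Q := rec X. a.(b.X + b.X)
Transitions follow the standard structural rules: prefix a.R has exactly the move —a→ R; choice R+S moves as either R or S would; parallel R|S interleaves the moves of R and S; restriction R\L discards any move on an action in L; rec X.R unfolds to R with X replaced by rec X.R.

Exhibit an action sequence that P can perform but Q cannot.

aa

Reachable graph of P (2 states):
  m0 = rec X. a.(a.X + b.X) :: ··a··> m1
  m1 = a.(rec X. a.(a.X + b.X)) + b.(rec X. a.(a.X + b.X)) :: ··a··> m0, ··b··> m0
Reachable graph of Q (2 states):
  n0 = rec X. a.(b.X + b.X) :: ··a··> n1
  n1 = b.(rec X. a.(b.X + b.X)) + b.(rec X. a.(b.X + b.X)) :: ··b··> n0
Trace ⟨aa⟩ through P, begin at {m0}:
  after a @ step 1: {m1}
  after a @ step 2: {m0}
  P completes σ.
Trace ⟨aa⟩ through Q, begin at {n0}:
  after a @ step 1: {n1}
  after a @ step 2: no successor for Q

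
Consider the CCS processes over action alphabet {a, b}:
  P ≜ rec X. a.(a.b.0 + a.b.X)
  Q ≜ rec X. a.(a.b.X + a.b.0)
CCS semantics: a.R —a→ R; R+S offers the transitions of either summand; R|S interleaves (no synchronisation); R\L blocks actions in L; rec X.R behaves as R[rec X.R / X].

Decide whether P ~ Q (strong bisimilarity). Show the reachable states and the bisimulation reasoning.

P ~ Q

LTS(P): 5 reachable states
  m0 = rec X. a.(a.b.0 + a.b.X) → —a→ m1
  m1 = a.b.0 + a.b.(rec X. a.(a.b.0 + a.b.X)) → —a→ m2, —a→ m3
  m2 = b.(rec X. a.(a.b.0 + a.b.X)) → —b→ m0
  m3 = b.0 → —b→ m4
  m4 = 0 → deadlocked
LTS(Q): 5 reachable states
  n0 = rec X. a.(a.b.X + a.b.0) → —a→ n1
  n1 = a.b.(rec X. a.(a.b.X + a.b.0)) + a.b.0 → —a→ n2, —a→ n3
  n2 = b.(rec X. a.(a.b.X + a.b.0)) → —b→ n0
  n3 = b.0 → —b→ n4
  n4 = 0 → deadlocked
Bisimilarity quotient blocks:
  B0 = {m0, n0}
  B1 = {m1, n1}
  B2 = {m3, n3}
  B3 = {m4, n4}
  B4 = {m2, n2}
m0 ∈ B0, n0 ∈ B0 → same block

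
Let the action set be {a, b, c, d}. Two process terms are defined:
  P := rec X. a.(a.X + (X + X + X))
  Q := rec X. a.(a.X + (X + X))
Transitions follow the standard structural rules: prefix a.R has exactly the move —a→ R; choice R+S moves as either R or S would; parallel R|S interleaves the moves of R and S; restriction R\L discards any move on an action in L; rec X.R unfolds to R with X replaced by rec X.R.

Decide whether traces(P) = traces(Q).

trace-equivalent

P's transition system — 2 states:
  p0 = rec X. a.(a.X + (X + X + X)) has moves =a=> p1
  p1 = a.(rec X. a.(a.X + (X + X + X))) + ((rec X. a.(a.X + (X + X + X))) + (rec X. a.(a.X + (X + X + X))) + (rec X. a.(a.X + (X + X + X)))) has moves =a=> p0, =a=> p1
Q's transition system — 2 states:
  q0 = rec X. a.(a.X + (X + X)) has moves =a=> q1
  q1 = a.(rec X. a.(a.X + (X + X))) + ((rec X. a.(a.X + (X + X))) + (rec X. a.(a.X + (X + X)))) has moves =a=> q0, =a=> q1
Partition-refinement fixed point:
  B0 = {p0, p1, q0, q1}
p0 ∈ B0, q0 ∈ B0 → same block
Bisimilar ⇒ trace-equivalent.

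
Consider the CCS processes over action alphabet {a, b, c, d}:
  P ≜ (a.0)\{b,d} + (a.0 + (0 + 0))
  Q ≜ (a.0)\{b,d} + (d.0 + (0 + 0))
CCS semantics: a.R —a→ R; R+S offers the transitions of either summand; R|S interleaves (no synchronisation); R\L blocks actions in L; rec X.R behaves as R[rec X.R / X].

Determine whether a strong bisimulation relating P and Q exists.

Reachable graph of P (3 states):
  s0 = (a.0)\{b,d} + (a.0 + (0 + 0)) ⊢ --a--▸ s1, --a--▸ s2
  s1 = 0 ⊢ ∅
  s2 = 0\{b,d} ⊢ ∅
Reachable graph of Q (3 states):
  t0 = (a.0)\{b,d} + (d.0 + (0 + 0)) ⊢ --a--▸ t1, --d--▸ t2
  t1 = 0\{b,d} ⊢ ∅
  t2 = 0 ⊢ ∅
Coarsest stable partition (strong bisimilarity classes):
  B0 = {s0}
  B1 = {s1, s2, t1, t2}
  B2 = {t0}
s0 ∈ B0, t0 ∈ B2 → different blocks

NO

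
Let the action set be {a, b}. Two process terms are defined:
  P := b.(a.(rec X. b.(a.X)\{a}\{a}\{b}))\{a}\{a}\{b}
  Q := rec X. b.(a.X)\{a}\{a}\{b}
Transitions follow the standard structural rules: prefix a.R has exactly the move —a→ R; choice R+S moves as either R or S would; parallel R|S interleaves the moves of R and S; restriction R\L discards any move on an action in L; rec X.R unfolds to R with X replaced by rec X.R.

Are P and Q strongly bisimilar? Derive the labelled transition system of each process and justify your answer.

P's transition system — 2 states:
  m0 = b.(a.(rec X. b.(a.X)\{a}\{a}\{b}))\{a}\{a}\{b} :: =b=> m1
  m1 = (a.(rec X. b.(a.X)\{a}\{a}\{b}))\{a}\{a}\{b} :: (no moves)
Q's transition system — 2 states:
  n0 = rec X. b.(a.X)\{a}\{a}\{b} :: =b=> n1
  n1 = (a.(rec X. b.(a.X)\{a}\{a}\{b}))\{a}\{a}\{b} :: (no moves)
Partition-refinement fixed point:
  B0 = {m0, n0}
  B1 = {m1, n1}
m0 ∈ B0, n0 ∈ B0 → same block

P ~ Q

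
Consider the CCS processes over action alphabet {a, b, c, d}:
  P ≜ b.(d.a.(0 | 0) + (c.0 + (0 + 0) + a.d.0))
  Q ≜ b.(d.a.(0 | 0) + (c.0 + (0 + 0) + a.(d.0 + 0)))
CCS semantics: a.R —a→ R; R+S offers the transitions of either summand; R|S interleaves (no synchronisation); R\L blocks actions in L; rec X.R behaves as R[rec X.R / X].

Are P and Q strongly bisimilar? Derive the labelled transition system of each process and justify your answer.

Reachable graph of P (6 states):
  s0 = b.(d.a.(0 | 0) + (c.0 + (0 + 0) + a.d.0)) ⊢ =b=> s1
  s1 = d.a.(0 | 0) + (c.0 + (0 + 0) + a.d.0) ⊢ =a=> s2, =c=> s3, =d=> s4
  s2 = d.0 ⊢ =d=> s3
  s3 = 0 ⊢ ·
  s4 = a.(0 | 0) ⊢ =a=> s5
  s5 = 0 | 0 ⊢ ·
Reachable graph of Q (6 states):
  t0 = b.(d.a.(0 | 0) + (c.0 + (0 + 0) + a.(d.0 + 0))) ⊢ =b=> t1
  t1 = d.a.(0 | 0) + (c.0 + (0 + 0) + a.(d.0 + 0)) ⊢ =a=> t2, =c=> t3, =d=> t4
  t2 = d.0 + 0 ⊢ =d=> t3
  t3 = 0 ⊢ ·
  t4 = a.(0 | 0) ⊢ =a=> t5
  t5 = 0 | 0 ⊢ ·
Coarsest stable partition (strong bisimilarity classes):
  B0 = {s0, t0}
  B1 = {s1, t1}
  B2 = {s2, t2}
  B3 = {s3, s5, t3, t5}
  B4 = {s4, t4}
s0 ∈ B0, t0 ∈ B0 → same block

bisimilar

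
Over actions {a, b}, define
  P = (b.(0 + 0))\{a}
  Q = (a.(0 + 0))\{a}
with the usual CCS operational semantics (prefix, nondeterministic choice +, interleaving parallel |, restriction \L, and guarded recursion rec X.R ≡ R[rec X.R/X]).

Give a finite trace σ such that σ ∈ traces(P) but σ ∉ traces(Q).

Reachable graph of P (2 states):
  p0 = (b.(0 + 0))\{a} → -b-> p1
  p1 = (0 + 0)\{a} → ∅
Reachable graph of Q (1 states):
  q0 = (a.(0 + 0))\{a} → ∅
Run σ = ⟨b⟩ on P: start {p0}
  [1] b ⇒ {p1}
  P completes σ.
Run σ = ⟨b⟩ on Q: start {q0}
  [1] b ⇒ ∅  — Q cannot continue

b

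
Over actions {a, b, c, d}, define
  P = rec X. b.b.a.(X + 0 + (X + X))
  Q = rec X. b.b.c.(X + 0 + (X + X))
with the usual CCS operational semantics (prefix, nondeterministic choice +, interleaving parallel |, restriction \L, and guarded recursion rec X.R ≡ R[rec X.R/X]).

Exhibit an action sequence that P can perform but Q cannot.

LTS(P): 4 reachable states
  p0 = rec X. b.b.a.(X + 0 + (X + X)) → --b--▸ p1
  p1 = b.a.((rec X. b.b.a.(X + 0 + (X + X))) + 0 + ((rec X. b.b.a.(X + 0 + (X + X))) + (rec X. b.b.a.(X + 0 + (X + X))))) → --b--▸ p2
  p2 = a.((rec X. b.b.a.(X + 0 + (X + X))) + 0 + ((rec X. b.b.a.(X + 0 + (X + X))) + (rec X. b.b.a.(X + 0 + (X + X))))) → --a--▸ p3
  p3 = (rec X. b.b.a.(X + 0 + (X + X))) + 0 + ((rec X. b.b.a.(X + 0 + (X + X))) + (rec X. b.b.a.(X + 0 + (X + X)))) → --b--▸ p1
LTS(Q): 4 reachable states
  q0 = rec X. b.b.c.(X + 0 + (X + X)) → --b--▸ q1
  q1 = b.c.((rec X. b.b.c.(X + 0 + (X + X))) + 0 + ((rec X. b.b.c.(X + 0 + (X + X))) + (rec X. b.b.c.(X + 0 + (X + X))))) → --b--▸ q2
  q2 = c.((rec X. b.b.c.(X + 0 + (X + X))) + 0 + ((rec X. b.b.c.(X + 0 + (X + X))) + (rec X. b.b.c.(X + 0 + (X + X))))) → --c--▸ q3
  q3 = (rec X. b.b.c.(X + 0 + (X + X))) + 0 + ((rec X. b.b.c.(X + 0 + (X + X))) + (rec X. b.b.c.(X + 0 + (X + X)))) → --b--▸ q1
Run σ = ⟨bba⟩ on P: start {p0}
  [1] b ⇒ {p1}
  [2] b ⇒ {p2}
  [3] a ⇒ {p3}
  — P admits the full trace.
Run σ = ⟨bba⟩ on Q: start {q0}
  [1] b ⇒ {q1}
  [2] b ⇒ {q2}
  [3] a ⇒ ∅ (Q stuck)

bba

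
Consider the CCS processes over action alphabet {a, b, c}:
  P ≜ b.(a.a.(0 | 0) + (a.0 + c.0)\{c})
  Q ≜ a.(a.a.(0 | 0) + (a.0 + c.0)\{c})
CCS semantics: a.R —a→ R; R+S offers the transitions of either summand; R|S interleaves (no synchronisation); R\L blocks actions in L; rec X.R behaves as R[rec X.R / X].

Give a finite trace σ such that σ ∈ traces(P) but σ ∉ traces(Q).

b

LTS(P): 5 reachable states
  s0 = b.(a.a.(0 | 0) + (a.0 + c.0)\{c}) ⊢ =b=> s1
  s1 = a.a.(0 | 0) + (a.0 + c.0)\{c} ⊢ =a=> s2, =a=> s3
  s2 = 0\{c} ⊢ (no moves)
  s3 = a.(0 | 0) ⊢ =a=> s4
  s4 = 0 | 0 ⊢ (no moves)
LTS(Q): 5 reachable states
  t0 = a.(a.a.(0 | 0) + (a.0 + c.0)\{c}) ⊢ =a=> t1
  t1 = a.a.(0 | 0) + (a.0 + c.0)\{c} ⊢ =a=> t2, =a=> t3
  t2 = 0\{c} ⊢ (no moves)
  t3 = a.(0 | 0) ⊢ =a=> t4
  t4 = 0 | 0 ⊢ (no moves)
Executing b from P (initial set {s0}):
  [1] b ⇒ {s1}
  P completes σ.
Executing b from Q (initial set {t0}):
  [1] b ⇒ ∅ (Q stuck)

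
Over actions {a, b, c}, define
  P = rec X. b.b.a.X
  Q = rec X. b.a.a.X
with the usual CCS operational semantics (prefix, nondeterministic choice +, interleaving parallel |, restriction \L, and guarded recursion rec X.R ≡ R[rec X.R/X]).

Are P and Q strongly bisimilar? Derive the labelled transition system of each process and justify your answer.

not bisimilar

P's transition system — 3 states:
  s0 = rec X. b.b.a.X has moves -b-> s1
  s1 = b.a.(rec X. b.b.a.X) has moves -b-> s2
  s2 = a.(rec X. b.b.a.X) has moves -a-> s0
Q's transition system — 3 states:
  t0 = rec X. b.a.a.X has moves -b-> t1
  t1 = a.a.(rec X. b.a.a.X) has moves -a-> t2
  t2 = a.(rec X. b.a.a.X) has moves -a-> t0
Coarsest stable partition (strong bisimilarity classes):
  B0 = {s0}
  B1 = {s1}
  B2 = {s2}
  B3 = {t0}
  B4 = {t1}
  B5 = {t2}
s0 ∈ B0, t0 ∈ B3 → different blocks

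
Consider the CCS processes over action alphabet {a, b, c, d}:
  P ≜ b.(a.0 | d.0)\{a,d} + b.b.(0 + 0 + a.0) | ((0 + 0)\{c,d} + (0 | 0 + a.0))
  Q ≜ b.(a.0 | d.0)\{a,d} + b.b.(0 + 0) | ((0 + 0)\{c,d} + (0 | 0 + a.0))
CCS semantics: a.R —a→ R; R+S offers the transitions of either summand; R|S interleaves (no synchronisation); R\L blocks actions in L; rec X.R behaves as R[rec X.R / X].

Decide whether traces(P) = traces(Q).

traces(P) ≠ traces(Q) — witness ⟨abba⟩

Reachable graph of P (9 states):
  m0 = b.(a.0 | d.0)\{a,d} + b.b.(0 + 0 + a.0) | ((0 + 0)\{c,d} + (0 | 0 + a.0)) ⊢ =a=> m1, =b=> m2, =b=> m3
  m1 = b.b.(0 + 0 + a.0) | 0 ⊢ =b=> m4
  m2 = (a.0 | d.0)\{a,d} ⊢ deadlocked
  m3 = b.(0 + 0 + a.0) | ((0 + 0)\{c,d} + (0 | 0 + a.0)) ⊢ =a=> m4, =b=> m5
  m4 = b.(0 + 0 + a.0) | 0 ⊢ =b=> m6
  m5 = (0 + 0 + a.0) | ((0 + 0)\{c,d} + (0 | 0 + a.0)) ⊢ =a=> m6, =a=> m7
  m6 = (0 + 0 + a.0) | 0 ⊢ =a=> m8
  m7 = 0 | ((0 + 0)\{c,d} + (0 | 0 + a.0)) ⊢ =a=> m8
  m8 = 0 | 0 ⊢ deadlocked
Reachable graph of Q (7 states):
  n0 = b.(a.0 | d.0)\{a,d} + b.b.(0 + 0) | ((0 + 0)\{c,d} + (0 | 0 + a.0)) ⊢ =a=> n1, =b=> n2, =b=> n3
  n1 = b.b.(0 + 0) | 0 ⊢ =b=> n4
  n2 = (a.0 | d.0)\{a,d} ⊢ deadlocked
  n3 = b.(0 + 0) | ((0 + 0)\{c,d} + (0 | 0 + a.0)) ⊢ =a=> n4, =b=> n5
  n4 = b.(0 + 0) | 0 ⊢ =b=> n6
  n5 = (0 + 0) | ((0 + 0)\{c,d} + (0 | 0 + a.0)) ⊢ =a=> n6
  n6 = (0 + 0) | 0 ⊢ deadlocked
Executing abba from P (initial set {m0}):
  after a @ step 1: {m1}
  after b @ step 2: {m4}
  after b @ step 3: {m6}
  after a @ step 4: {m8}
  ✓ P
Executing abba from Q (initial set {n0}):
  after a @ step 1: {n1}
  after b @ step 2: {n4}
  after b @ step 3: {n6}
  after a @ step 4: ∅  — Q cannot continue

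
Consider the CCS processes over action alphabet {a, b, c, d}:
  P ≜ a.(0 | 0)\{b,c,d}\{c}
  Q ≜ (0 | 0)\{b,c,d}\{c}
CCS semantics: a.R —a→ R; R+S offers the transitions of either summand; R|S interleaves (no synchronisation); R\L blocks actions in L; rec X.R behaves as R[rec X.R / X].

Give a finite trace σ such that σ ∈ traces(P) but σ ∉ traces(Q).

a

LTS(P): 2 reachable states
  s0 = a.(0 | 0)\{b,c,d}\{c} :: -a-> s1
  s1 = (0 | 0)\{b,c,d}\{c} :: stopped
LTS(Q): 1 reachable states
  t0 = (0 | 0)\{b,c,d}\{c} :: stopped
Executing a from P (initial set {s0}):
  after a @ step 1: {s1}
  ✓ P
Executing a from Q (initial set {t0}):
  after a @ step 1: ∅ (Q stuck)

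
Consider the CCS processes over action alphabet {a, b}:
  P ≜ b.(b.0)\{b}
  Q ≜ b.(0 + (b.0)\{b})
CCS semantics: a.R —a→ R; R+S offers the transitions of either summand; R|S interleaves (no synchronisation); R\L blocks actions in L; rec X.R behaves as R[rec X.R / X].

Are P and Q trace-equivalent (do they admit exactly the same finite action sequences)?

P's transition system — 2 states:
  p0 = b.(b.0)\{b} ⊢ =b=> p1
  p1 = (b.0)\{b} ⊢ (no moves)
Q's transition system — 2 states:
  q0 = b.(0 + (b.0)\{b}) ⊢ =b=> q1
  q1 = 0 + (b.0)\{b} ⊢ (no moves)
Bisimilarity quotient blocks:
  B0 = {p0, q0}
  B1 = {p1, q1}
p0 ∈ B0, q0 ∈ B0 → same block
Bisimilar ⇒ trace-equivalent.

YES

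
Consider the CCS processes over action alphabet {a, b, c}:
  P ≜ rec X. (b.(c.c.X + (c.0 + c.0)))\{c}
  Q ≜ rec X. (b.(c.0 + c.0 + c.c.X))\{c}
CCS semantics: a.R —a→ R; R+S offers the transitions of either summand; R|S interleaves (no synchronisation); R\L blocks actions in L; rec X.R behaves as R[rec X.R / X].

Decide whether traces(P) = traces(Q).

trace-equivalent

P's transition system — 2 states:
  p0 = rec X. (b.(c.c.X + (c.0 + c.0)))\{c} | -b-> p1
  p1 = (c.c.(rec X. (b.(c.c.X + (c.0 + c.0)))\{c}) + (c.0 + c.0))\{c} | deadlocked
Q's transition system — 2 states:
  q0 = rec X. (b.(c.0 + c.0 + c.c.X))\{c} | -b-> q1
  q1 = (c.0 + c.0 + c.c.(rec X. (b.(c.0 + c.0 + c.c.X))\{c}))\{c} | deadlocked
Bisimilarity quotient blocks:
  B0 = {p0, q0}
  B1 = {p1, q1}
p0 ∈ B0, q0 ∈ B0 → same block
Bisimilar ⇒ trace-equivalent.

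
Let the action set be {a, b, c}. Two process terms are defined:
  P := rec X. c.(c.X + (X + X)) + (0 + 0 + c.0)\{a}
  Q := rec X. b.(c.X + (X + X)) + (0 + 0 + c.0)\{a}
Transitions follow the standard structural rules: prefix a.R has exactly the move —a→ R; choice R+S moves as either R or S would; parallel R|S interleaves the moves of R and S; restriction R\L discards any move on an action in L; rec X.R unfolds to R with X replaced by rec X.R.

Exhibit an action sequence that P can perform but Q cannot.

cc

Reachable graph of P (3 states):
  s0 = rec X. c.(c.X + (X + X)) + (0 + 0 + c.0)\{a} ⊢ --c--▸ s1, --c--▸ s2
  s1 = 0\{a} ⊢ stopped
  s2 = c.(rec X. c.(c.X + (X + X)) + (0 + 0 + c.0)\{a}) + ((rec X. c.(c.X + (X + X)) + (0 + 0 + c.0)\{a}) + (rec X. c.(c.X + (X + X)) + (0 + 0 + c.0)\{a})) ⊢ --c--▸ s0, --c--▸ s1, --c--▸ s2
Reachable graph of Q (3 states):
  t0 = rec X. b.(c.X + (X + X)) + (0 + 0 + c.0)\{a} ⊢ --b--▸ t1, --c--▸ t2
  t1 = c.(rec X. b.(c.X + (X + X)) + (0 + 0 + c.0)\{a}) + ((rec X. b.(c.X + (X + X)) + (0 + 0 + c.0)\{a}) + (rec X. b.(c.X + (X + X)) + (0 + 0 + c.0)\{a})) ⊢ --b--▸ t1, --c--▸ t0, --c--▸ t2
  t2 = 0\{a} ⊢ stopped
Run σ = ⟨cc⟩ on P: start {s0}
  [1] c ⇒ {s1, s2}
  [2] c ⇒ {s0, s1, s2}
  P completes σ.
Run σ = ⟨cc⟩ on Q: start {t0}
  [1] c ⇒ {t2}
  [2] c ⇒ no successor for Q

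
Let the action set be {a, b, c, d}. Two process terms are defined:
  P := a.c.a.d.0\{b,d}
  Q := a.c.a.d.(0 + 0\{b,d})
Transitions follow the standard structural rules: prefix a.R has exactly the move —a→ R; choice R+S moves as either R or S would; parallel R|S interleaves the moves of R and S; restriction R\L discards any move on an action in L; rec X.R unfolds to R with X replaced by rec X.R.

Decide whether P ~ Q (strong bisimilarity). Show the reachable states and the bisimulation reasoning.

Reachable graph of P (5 states):
  s0 = a.c.a.d.0\{b,d} → ··a··> s1
  s1 = c.a.d.0\{b,d} → ··c··> s2
  s2 = a.d.0\{b,d} → ··a··> s3
  s3 = d.0\{b,d} → ··d··> s4
  s4 = 0\{b,d} → ∅
Reachable graph of Q (5 states):
  t0 = a.c.a.d.(0 + 0\{b,d}) → ··a··> t1
  t1 = c.a.d.(0 + 0\{b,d}) → ··c··> t2
  t2 = a.d.(0 + 0\{b,d}) → ··a··> t3
  t3 = d.(0 + 0\{b,d}) → ··d··> t4
  t4 = 0 + 0\{b,d} → ∅
Bisimilarity quotient blocks:
  B0 = {s0, t0}
  B1 = {s1, t1}
  B2 = {s2, t2}
  B3 = {s3, t3}
  B4 = {s4, t4}
s0 ∈ B0, t0 ∈ B0 → same block

YES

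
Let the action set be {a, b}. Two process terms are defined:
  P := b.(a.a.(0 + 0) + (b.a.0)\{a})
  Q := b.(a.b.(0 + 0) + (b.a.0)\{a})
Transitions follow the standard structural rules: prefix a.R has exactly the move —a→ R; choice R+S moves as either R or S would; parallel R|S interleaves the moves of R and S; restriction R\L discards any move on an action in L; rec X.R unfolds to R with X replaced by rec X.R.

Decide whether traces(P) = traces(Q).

Reachable graph of P (5 states):
  u0 = b.(a.a.(0 + 0) + (b.a.0)\{a}) :: ··b··> u1
  u1 = a.a.(0 + 0) + (b.a.0)\{a} :: ··a··> u2, ··b··> u3
  u2 = a.(0 + 0) :: ··a··> u4
  u3 = (a.0)\{a} :: (no moves)
  u4 = 0 + 0 :: (no moves)
Reachable graph of Q (5 states):
  v0 = b.(a.b.(0 + 0) + (b.a.0)\{a}) :: ··b··> v1
  v1 = a.b.(0 + 0) + (b.a.0)\{a} :: ··a··> v2, ··b··> v3
  v2 = b.(0 + 0) :: ··b··> v4
  v3 = (a.0)\{a} :: (no moves)
  v4 = 0 + 0 :: (no moves)
Executing baa from P (initial set {u0}):
  after b @ step 1: {u1}
  after a @ step 2: {u2}
  after a @ step 3: {u4}
  ✓ P
Executing baa from Q (initial set {v0}):
  after b @ step 1: {v1}
  after a @ step 2: {v2}
  after a @ step 3: ∅ (Q stuck)

trace-distinct — witness ⟨baa⟩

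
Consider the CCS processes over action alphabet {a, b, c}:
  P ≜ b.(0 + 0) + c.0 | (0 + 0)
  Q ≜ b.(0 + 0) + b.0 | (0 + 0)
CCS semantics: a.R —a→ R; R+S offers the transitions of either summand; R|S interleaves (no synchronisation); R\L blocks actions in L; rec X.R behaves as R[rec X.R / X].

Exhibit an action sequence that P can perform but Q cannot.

c

Reachable graph of P (3 states):
  u0 = b.(0 + 0) + c.0 | (0 + 0) has moves ··b··> u1, ··c··> u2
  u1 = 0 + 0 has moves deadlocked
  u2 = 0 | (0 + 0) has moves deadlocked
Reachable graph of Q (3 states):
  v0 = b.(0 + 0) + b.0 | (0 + 0) has moves ··b··> v1, ··b··> v2
  v1 = 0 + 0 has moves deadlocked
  v2 = 0 | (0 + 0) has moves deadlocked
Run σ = ⟨c⟩ on P: start {u0}
  after c @ step 1: {u2}
  — P admits the full trace.
Run σ = ⟨c⟩ on Q: start {v0}
  after c @ step 1: no successor for Q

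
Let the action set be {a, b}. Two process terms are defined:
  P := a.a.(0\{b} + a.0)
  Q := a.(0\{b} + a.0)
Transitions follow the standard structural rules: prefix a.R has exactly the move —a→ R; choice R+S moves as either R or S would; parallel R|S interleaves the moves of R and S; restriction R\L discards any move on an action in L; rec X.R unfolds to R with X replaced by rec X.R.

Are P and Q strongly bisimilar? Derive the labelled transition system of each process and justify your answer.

not bisimilar

P's transition system — 4 states:
  s0 = a.a.(0\{b} + a.0) ⊢ —a→ s1
  s1 = a.(0\{b} + a.0) ⊢ —a→ s2
  s2 = 0\{b} + a.0 ⊢ —a→ s3
  s3 = 0 ⊢ deadlocked
Q's transition system — 3 states:
  t0 = a.(0\{b} + a.0) ⊢ —a→ t1
  t1 = 0\{b} + a.0 ⊢ —a→ t2
  t2 = 0 ⊢ deadlocked
Bisimilarity quotient blocks:
  B0 = {s0}
  B1 = {s1, t0}
  B2 = {s2, t1}
  B3 = {s3, t2}
s0 ∈ B0, t0 ∈ B1 → different blocks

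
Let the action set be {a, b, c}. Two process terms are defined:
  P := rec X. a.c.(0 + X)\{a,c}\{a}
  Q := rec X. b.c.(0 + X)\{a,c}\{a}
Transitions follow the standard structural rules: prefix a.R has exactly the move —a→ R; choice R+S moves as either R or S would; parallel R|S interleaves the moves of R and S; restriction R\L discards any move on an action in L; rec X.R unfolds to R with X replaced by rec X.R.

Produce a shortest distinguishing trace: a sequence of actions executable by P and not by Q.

Reachable graph of P (3 states):
  u0 = rec X. a.c.(0 + X)\{a,c}\{a} → --a--▸ u1
  u1 = c.(0 + (rec X. a.c.(0 + X)\{a,c}\{a}))\{a,c}\{a} → --c--▸ u2
  u2 = (0 + (rec X. a.c.(0 + X)\{a,c}\{a}))\{a,c}\{a} → stopped
Reachable graph of Q (4 states):
  v0 = rec X. b.c.(0 + X)\{a,c}\{a} → --b--▸ v1
  v1 = c.(0 + (rec X. b.c.(0 + X)\{a,c}\{a}))\{a,c}\{a} → --c--▸ v2
  v2 = (0 + (rec X. b.c.(0 + X)\{a,c}\{a}))\{a,c}\{a} → --b--▸ v3
  v3 = (c.(0 + (rec X. b.c.(0 + X)\{a,c}\{a}))\{a,c}\{a})\{a,c}\{a} → stopped
Executing a from P (initial set {u0}):
  after a @ step 1: {u1}
  — P admits the full trace.
Executing a from Q (initial set {v0}):
  after a @ step 1: ∅ (Q stuck)

a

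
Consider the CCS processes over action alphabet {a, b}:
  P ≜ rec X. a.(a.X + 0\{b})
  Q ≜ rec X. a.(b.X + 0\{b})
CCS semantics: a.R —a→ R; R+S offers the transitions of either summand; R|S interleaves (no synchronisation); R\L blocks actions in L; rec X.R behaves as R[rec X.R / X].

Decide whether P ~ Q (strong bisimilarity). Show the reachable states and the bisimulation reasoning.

Reachable graph of P (2 states):
  u0 = rec X. a.(a.X + 0\{b}) → —a→ u1
  u1 = a.(rec X. a.(a.X + 0\{b})) + 0\{b} → —a→ u0
Reachable graph of Q (2 states):
  v0 = rec X. a.(b.X + 0\{b}) → —a→ v1
  v1 = b.(rec X. a.(b.X + 0\{b})) + 0\{b} → —b→ v0
Partition-refinement fixed point:
  B0 = {u0, u1}
  B1 = {v0}
  B2 = {v1}
u0 ∈ B0, v0 ∈ B1 → different blocks

not bisimilar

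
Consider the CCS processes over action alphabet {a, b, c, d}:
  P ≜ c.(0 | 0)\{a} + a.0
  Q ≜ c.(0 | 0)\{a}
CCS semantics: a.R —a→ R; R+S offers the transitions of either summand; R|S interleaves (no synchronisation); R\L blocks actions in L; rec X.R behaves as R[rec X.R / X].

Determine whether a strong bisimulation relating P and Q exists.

P's transition system — 3 states:
  s0 = c.(0 | 0)\{a} + a.0 | —a→ s1, —c→ s2
  s1 = 0 | (no moves)
  s2 = (0 | 0)\{a} | (no moves)
Q's transition system — 2 states:
  t0 = c.(0 | 0)\{a} | —c→ t1
  t1 = (0 | 0)\{a} | (no moves)
Coarsest stable partition (strong bisimilarity classes):
  B0 = {s0}
  B1 = {s1, s2, t1}
  B2 = {t0}
s0 ∈ B0, t0 ∈ B2 → different blocks

NO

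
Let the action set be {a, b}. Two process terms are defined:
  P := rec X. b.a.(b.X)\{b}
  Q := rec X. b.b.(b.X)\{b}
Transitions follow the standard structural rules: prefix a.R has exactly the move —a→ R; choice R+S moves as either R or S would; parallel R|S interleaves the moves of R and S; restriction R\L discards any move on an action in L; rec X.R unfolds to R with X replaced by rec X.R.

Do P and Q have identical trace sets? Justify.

LTS(P): 3 reachable states
  m0 = rec X. b.a.(b.X)\{b} | --b--▸ m1
  m1 = a.(b.(rec X. b.a.(b.X)\{b}))\{b} | --a--▸ m2
  m2 = (b.(rec X. b.a.(b.X)\{b}))\{b} | deadlocked
LTS(Q): 3 reachable states
  n0 = rec X. b.b.(b.X)\{b} | --b--▸ n1
  n1 = b.(b.(rec X. b.b.(b.X)\{b}))\{b} | --b--▸ n2
  n2 = (b.(rec X. b.b.(b.X)\{b}))\{b} | deadlocked
Run σ = ⟨ba⟩ on P: start {m0}
  step 1 (b): {m1}
  step 2 (a): {m2}
  — P admits the full trace.
Run σ = ⟨ba⟩ on Q: start {n0}
  step 1 (b): {n1}
  step 2 (a): no successor for Q

NO — witness ⟨ba⟩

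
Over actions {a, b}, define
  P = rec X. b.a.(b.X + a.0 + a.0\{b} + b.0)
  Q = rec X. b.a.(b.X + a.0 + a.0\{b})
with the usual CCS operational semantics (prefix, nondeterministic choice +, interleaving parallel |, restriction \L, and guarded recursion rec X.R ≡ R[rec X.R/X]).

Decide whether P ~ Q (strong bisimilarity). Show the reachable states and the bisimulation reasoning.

Reachable graph of P (5 states):
  p0 = rec X. b.a.(b.X + a.0 + a.0\{b} + b.0) → =b=> p1
  p1 = a.(b.(rec X. b.a.(b.X + a.0 + a.0\{b} + b.0)) + a.0 + a.0\{b} + b.0) → =a=> p2
  p2 = b.(rec X. b.a.(b.X + a.0 + a.0\{b} + b.0)) + a.0 + a.0\{b} + b.0 → =a=> p3, =a=> p4, =b=> p0, =b=> p3
  p3 = 0 → ∅
  p4 = 0\{b} → ∅
Reachable graph of Q (5 states):
  q0 = rec X. b.a.(b.X + a.0 + a.0\{b}) → =b=> q1
  q1 = a.(b.(rec X. b.a.(b.X + a.0 + a.0\{b})) + a.0 + a.0\{b}) → =a=> q2
  q2 = b.(rec X. b.a.(b.X + a.0 + a.0\{b})) + a.0 + a.0\{b} → =a=> q3, =a=> q4, =b=> q0
  q3 = 0 → ∅
  q4 = 0\{b} → ∅
Partition-refinement fixed point:
  B0 = {p0}
  B1 = {p1}
  B2 = {p2}
  B3 = {p3, p4, q3, q4}
  B4 = {q0}
  B5 = {q1}
  B6 = {q2}
p0 ∈ B0, q0 ∈ B4 → different blocks

not bisimilar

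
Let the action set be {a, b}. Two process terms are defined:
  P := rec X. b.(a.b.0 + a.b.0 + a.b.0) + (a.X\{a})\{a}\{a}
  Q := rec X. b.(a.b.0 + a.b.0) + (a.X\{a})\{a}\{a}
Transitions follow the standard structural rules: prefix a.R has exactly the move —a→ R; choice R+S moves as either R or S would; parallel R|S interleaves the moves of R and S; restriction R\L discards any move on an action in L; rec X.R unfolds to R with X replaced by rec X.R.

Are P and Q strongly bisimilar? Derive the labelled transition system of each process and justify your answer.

Reachable graph of P (4 states):
  s0 = rec X. b.(a.b.0 + a.b.0 + a.b.0) + (a.X\{a})\{a}\{a} :: --b--▸ s1
  s1 = a.b.0 + a.b.0 + a.b.0 :: --a--▸ s2
  s2 = b.0 :: --b--▸ s3
  s3 = 0 :: deadlocked
Reachable graph of Q (4 states):
  t0 = rec X. b.(a.b.0 + a.b.0) + (a.X\{a})\{a}\{a} :: --b--▸ t1
  t1 = a.b.0 + a.b.0 :: --a--▸ t2
  t2 = b.0 :: --b--▸ t3
  t3 = 0 :: deadlocked
Bisimilarity quotient blocks:
  B0 = {s0, t0}
  B1 = {s1, t1}
  B2 = {s2, t2}
  B3 = {s3, t3}
s0 ∈ B0, t0 ∈ B0 → same block

bisimilar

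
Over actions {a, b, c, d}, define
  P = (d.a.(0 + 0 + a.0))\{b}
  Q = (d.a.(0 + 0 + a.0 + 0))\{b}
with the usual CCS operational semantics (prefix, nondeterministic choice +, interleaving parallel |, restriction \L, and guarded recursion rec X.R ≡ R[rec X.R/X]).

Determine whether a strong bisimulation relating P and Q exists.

YES

LTS(P): 4 reachable states
  u0 = (d.a.(0 + 0 + a.0))\{b} | —d→ u1
  u1 = (a.(0 + 0 + a.0))\{b} | —a→ u2
  u2 = (0 + 0 + a.0)\{b} | —a→ u3
  u3 = 0\{b} | ·
LTS(Q): 4 reachable states
  v0 = (d.a.(0 + 0 + a.0 + 0))\{b} | —d→ v1
  v1 = (a.(0 + 0 + a.0 + 0))\{b} | —a→ v2
  v2 = (0 + 0 + a.0 + 0)\{b} | —a→ v3
  v3 = 0\{b} | ·
Partition-refinement fixed point:
  B0 = {u0, v0}
  B1 = {u1, v1}
  B2 = {u2, v2}
  B3 = {u3, v3}
u0 ∈ B0, v0 ∈ B0 → same block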